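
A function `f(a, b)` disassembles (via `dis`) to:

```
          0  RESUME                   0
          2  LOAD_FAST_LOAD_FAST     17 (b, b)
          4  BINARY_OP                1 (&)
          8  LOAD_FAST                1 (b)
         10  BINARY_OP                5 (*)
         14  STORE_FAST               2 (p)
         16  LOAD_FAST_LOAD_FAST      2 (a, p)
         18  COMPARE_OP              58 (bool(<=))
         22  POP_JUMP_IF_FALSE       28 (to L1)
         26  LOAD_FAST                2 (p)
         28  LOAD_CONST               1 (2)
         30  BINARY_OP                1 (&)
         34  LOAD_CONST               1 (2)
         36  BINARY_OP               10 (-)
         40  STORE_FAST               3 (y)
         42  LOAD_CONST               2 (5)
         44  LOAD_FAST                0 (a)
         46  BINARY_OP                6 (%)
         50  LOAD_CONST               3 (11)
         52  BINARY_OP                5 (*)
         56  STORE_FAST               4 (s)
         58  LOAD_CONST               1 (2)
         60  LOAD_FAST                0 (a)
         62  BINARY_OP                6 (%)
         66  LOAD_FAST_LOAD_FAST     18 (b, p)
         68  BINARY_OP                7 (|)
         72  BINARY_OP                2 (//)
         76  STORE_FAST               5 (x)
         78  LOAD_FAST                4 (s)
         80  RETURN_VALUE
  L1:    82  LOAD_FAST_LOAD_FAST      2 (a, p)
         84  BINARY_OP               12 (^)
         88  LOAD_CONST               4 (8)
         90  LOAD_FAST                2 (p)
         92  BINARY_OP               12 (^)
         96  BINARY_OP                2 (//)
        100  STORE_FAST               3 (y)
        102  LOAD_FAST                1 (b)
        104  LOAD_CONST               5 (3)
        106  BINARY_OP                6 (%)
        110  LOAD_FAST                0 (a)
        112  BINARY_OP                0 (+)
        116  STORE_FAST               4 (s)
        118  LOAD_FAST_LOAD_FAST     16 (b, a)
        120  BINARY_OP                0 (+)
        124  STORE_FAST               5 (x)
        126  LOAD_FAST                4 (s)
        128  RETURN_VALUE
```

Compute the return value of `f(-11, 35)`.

-66

LOAD_FAST_LOAD_FAST b,b → push 35,35. Stack: [35, 35]
BINARY_OP & → 35 & 35 = 35. Stack: [35]
LOAD_FAST b → push 35. Stack: [35, 35]
BINARY_OP * → 35 * 35 = 1225. Stack: [1225]
STORE_FAST p → p=1225. Stack: []
LOAD_FAST_LOAD_FAST a,p → push -11,1225. Stack: [-11, 1225]
COMPARE_OP bool(<=) → -11 vs 1225 = True. Stack: [True]
POP_JUMP_IF_FALSE → pop True; no jump. Stack: []
LOAD_FAST p → push 1225. Stack: [1225]
LOAD_CONST → push 2. Stack: [1225, 2]
BINARY_OP & → 1225 & 2 = 0. Stack: [0]
LOAD_CONST → push 2. Stack: [0, 2]
BINARY_OP - → 0 - 2 = -2. Stack: [-2]
STORE_FAST y → y=-2. Stack: []
LOAD_CONST → push 5. Stack: [5]
LOAD_FAST a → push -11. Stack: [5, -11]
BINARY_OP % → 5 % -11 = -6. Stack: [-6]
LOAD_CONST → push 11. Stack: [-6, 11]
BINARY_OP * → -6 * 11 = -66. Stack: [-66]
STORE_FAST s → s=-66. Stack: []
LOAD_CONST → push 2. Stack: [2]
LOAD_FAST a → push -11. Stack: [2, -11]
BINARY_OP % → 2 % -11 = -9. Stack: [-9]
LOAD_FAST_LOAD_FAST b,p → push 35,1225. Stack: [-9, 35, 1225]
BINARY_OP | → 35 | 1225 = 1259. Stack: [-9, 1259]
BINARY_OP // → -9 // 1259 = -1. Stack: [-1]
STORE_FAST x → x=-1. Stack: []
LOAD_FAST s → push -66. Stack: [-66]
RETURN_VALUE → return -66.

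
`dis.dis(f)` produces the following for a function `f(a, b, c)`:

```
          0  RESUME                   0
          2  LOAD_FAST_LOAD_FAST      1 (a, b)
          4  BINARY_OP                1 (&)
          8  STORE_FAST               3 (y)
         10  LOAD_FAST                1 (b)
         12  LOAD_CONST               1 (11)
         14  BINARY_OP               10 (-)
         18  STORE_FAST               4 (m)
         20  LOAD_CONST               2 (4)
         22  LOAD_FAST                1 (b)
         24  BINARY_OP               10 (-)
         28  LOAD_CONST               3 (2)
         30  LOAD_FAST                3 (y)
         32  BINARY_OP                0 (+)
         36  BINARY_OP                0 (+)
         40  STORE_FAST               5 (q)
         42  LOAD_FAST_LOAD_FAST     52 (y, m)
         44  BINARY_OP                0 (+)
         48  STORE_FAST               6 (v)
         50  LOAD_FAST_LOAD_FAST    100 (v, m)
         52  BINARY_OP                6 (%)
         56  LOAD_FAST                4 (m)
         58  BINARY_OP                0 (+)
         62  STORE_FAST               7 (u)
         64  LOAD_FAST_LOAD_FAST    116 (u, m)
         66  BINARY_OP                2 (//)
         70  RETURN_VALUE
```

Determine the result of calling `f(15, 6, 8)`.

LOAD_FAST_LOAD_FAST a,b → push 15,6. Stack: [15, 6]
BINARY_OP & → 15 & 6 = 6. Stack: [6]
STORE_FAST y → y=6. Stack: []
LOAD_FAST b → push 6. Stack: [6]
LOAD_CONST → push 11. Stack: [6, 11]
BINARY_OP - → 6 - 11 = -5. Stack: [-5]
STORE_FAST m → m=-5. Stack: []
LOAD_CONST → push 4. Stack: [4]
LOAD_FAST b → push 6. Stack: [4, 6]
BINARY_OP - → 4 - 6 = -2. Stack: [-2]
LOAD_CONST → push 2. Stack: [-2, 2]
LOAD_FAST y → push 6. Stack: [-2, 2, 6]
BINARY_OP + → 2 + 6 = 8. Stack: [-2, 8]
BINARY_OP + → -2 + 8 = 6. Stack: [6]
STORE_FAST q → q=6. Stack: []
LOAD_FAST_LOAD_FAST y,m → push 6,-5. Stack: [6, -5]
BINARY_OP + → 6 + -5 = 1. Stack: [1]
STORE_FAST v → v=1. Stack: []
LOAD_FAST_LOAD_FAST v,m → push 1,-5. Stack: [1, -5]
BINARY_OP % → 1 % -5 = -4. Stack: [-4]
LOAD_FAST m → push -5. Stack: [-4, -5]
BINARY_OP + → -4 + -5 = -9. Stack: [-9]
STORE_FAST u → u=-9. Stack: []
LOAD_FAST_LOAD_FAST u,m → push -9,-5. Stack: [-9, -5]
BINARY_OP // → -9 // -5 = 1. Stack: [1]
RETURN_VALUE → return 1.

1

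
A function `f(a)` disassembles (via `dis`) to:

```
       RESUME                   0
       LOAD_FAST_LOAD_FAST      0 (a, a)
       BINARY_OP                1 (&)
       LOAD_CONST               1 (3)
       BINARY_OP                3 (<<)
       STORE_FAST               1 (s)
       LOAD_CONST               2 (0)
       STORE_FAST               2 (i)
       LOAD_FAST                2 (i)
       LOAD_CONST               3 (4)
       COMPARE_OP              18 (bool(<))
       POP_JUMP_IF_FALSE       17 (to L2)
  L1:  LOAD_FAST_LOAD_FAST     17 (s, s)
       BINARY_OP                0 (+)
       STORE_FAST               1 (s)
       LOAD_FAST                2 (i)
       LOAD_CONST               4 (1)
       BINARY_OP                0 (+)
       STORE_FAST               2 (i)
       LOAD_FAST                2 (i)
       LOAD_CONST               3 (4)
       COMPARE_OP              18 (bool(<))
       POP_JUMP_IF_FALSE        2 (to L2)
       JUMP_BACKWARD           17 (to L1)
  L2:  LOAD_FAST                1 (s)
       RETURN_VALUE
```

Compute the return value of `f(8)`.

LOAD_FAST_LOAD_FAST a,a → push 8,8. Stack: [8, 8]
BINARY_OP & → 8 & 8 = 8. Stack: [8]
LOAD_CONST → push 3. Stack: [8, 3]
BINARY_OP << → 8 << 3 = 64. Stack: [64]
STORE_FAST s → s=64. Stack: []
LOAD_CONST → push 0. Stack: [0]
STORE_FAST i → i=0. Stack: []
LOAD_FAST i → push 0. Stack: [0]
LOAD_CONST → push 4. Stack: [0, 4]
COMPARE_OP bool(<) → 0 vs 4 = True. Stack: [True]
POP_JUMP_IF_FALSE → pop True; no jump. Stack: []
LOAD_FAST_LOAD_FAST s,s → push 64,64. Stack: [64, 64]
BINARY_OP + → 64 + 64 = 128. Stack: [128]
STORE_FAST s → s=128. Stack: []
LOAD_FAST i → push 0. Stack: [0]
LOAD_CONST → push 1. Stack: [0, 1]
BINARY_OP + → 0 + 1 = 1. Stack: [1]
STORE_FAST i → i=1. Stack: []
LOAD_FAST i → push 1. Stack: [1]
LOAD_CONST → push 4. Stack: [1, 4]
COMPARE_OP bool(<) → 1 vs 4 = True. Stack: [True]
POP_JUMP_IF_FALSE → pop True; no jump. Stack: []
LOAD_FAST_LOAD_FAST s,s → push 128,128. Stack: [128, 128]
BINARY_OP + → 128 + 128 = 256. Stack: [256]
STORE_FAST s → s=256. Stack: []
LOAD_FAST i → push 1. Stack: [1]
LOAD_CONST → push 1. Stack: [1, 1]
BINARY_OP + → 1 + 1 = 2. Stack: [2]
STORE_FAST i → i=2. Stack: []
LOAD_FAST i → push 2. Stack: [2]
LOAD_CONST → push 4. Stack: [2, 4]
COMPARE_OP bool(<) → 2 vs 4 = True. Stack: [True]
POP_JUMP_IF_FALSE → pop True; no jump. Stack: []
LOAD_FAST_LOAD_FAST s,s → push 256,256. Stack: [256, 256]
BINARY_OP + → 256 + 256 = 512. Stack: [512]
STORE_FAST s → s=512. Stack: []
LOAD_FAST i → push 2. Stack: [2]
LOAD_CONST → push 1. Stack: [2, 1]
BINARY_OP + → 2 + 1 = 3. Stack: [3]
STORE_FAST i → i=3. Stack: []
LOAD_FAST i → push 3. Stack: [3]
LOAD_CONST → push 4. Stack: [3, 4]
COMPARE_OP bool(<) → 3 vs 4 = True. Stack: [True]
POP_JUMP_IF_FALSE → pop True; no jump. Stack: []
LOAD_FAST_LOAD_FAST s,s → push 512,512. Stack: [512, 512]
BINARY_OP + → 512 + 512 = 1024. Stack: [1024]
STORE_FAST s → s=1024. Stack: []
LOAD_FAST i → push 3. Stack: [3]
LOAD_CONST → push 1. Stack: [3, 1]
BINARY_OP + → 3 + 1 = 4. Stack: [4]
STORE_FAST i → i=4. Stack: []
LOAD_FAST i → push 4. Stack: [4]
LOAD_CONST → push 4. Stack: [4, 4]
COMPARE_OP bool(<) → 4 vs 4 = False. Stack: [False]
POP_JUMP_IF_FALSE → pop False; jump. Stack: []
LOAD_FAST s → push 1024. Stack: [1024]
RETURN_VALUE → return 1024.

1024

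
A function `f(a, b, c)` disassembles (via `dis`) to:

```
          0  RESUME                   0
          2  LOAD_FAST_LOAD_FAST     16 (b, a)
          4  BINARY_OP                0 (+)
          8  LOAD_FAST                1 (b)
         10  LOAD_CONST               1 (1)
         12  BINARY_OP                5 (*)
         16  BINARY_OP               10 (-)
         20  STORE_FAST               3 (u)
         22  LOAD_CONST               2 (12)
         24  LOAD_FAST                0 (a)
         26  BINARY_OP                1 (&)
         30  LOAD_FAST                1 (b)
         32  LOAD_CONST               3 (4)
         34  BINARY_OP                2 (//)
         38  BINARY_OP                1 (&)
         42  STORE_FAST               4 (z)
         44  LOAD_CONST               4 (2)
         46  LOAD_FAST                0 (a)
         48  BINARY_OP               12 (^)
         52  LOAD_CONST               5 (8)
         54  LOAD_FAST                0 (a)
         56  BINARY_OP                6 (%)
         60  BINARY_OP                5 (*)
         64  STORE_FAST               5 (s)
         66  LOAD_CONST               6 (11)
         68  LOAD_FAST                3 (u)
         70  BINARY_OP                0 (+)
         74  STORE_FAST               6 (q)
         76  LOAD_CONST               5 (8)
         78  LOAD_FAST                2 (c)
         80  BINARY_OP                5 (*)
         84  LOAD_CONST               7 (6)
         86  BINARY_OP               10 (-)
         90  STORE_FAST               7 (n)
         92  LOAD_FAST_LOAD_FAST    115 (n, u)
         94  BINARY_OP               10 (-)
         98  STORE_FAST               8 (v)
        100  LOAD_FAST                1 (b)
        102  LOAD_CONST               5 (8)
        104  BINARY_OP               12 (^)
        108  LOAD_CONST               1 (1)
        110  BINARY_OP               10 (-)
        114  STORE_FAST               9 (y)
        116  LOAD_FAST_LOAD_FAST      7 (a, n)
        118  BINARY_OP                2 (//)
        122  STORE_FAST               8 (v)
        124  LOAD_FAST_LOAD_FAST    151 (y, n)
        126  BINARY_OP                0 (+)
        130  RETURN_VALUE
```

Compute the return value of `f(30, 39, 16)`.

168

LOAD_FAST_LOAD_FAST b,a → push 39,30. Stack: [39, 30]
BINARY_OP + → 39 + 30 = 69. Stack: [69]
LOAD_FAST b → push 39. Stack: [69, 39]
LOAD_CONST → push 1. Stack: [69, 39, 1]
BINARY_OP * → 39 * 1 = 39. Stack: [69, 39]
BINARY_OP - → 69 - 39 = 30. Stack: [30]
STORE_FAST u → u=30. Stack: []
LOAD_CONST → push 12. Stack: [12]
LOAD_FAST a → push 30. Stack: [12, 30]
BINARY_OP & → 12 & 30 = 12. Stack: [12]
LOAD_FAST b → push 39. Stack: [12, 39]
LOAD_CONST → push 4. Stack: [12, 39, 4]
BINARY_OP // → 39 // 4 = 9. Stack: [12, 9]
BINARY_OP & → 12 & 9 = 8. Stack: [8]
STORE_FAST z → z=8. Stack: []
LOAD_CONST → push 2. Stack: [2]
LOAD_FAST a → push 30. Stack: [2, 30]
BINARY_OP ^ → 2 ^ 30 = 28. Stack: [28]
LOAD_CONST → push 8. Stack: [28, 8]
LOAD_FAST a → push 30. Stack: [28, 8, 30]
BINARY_OP % → 8 % 30 = 8. Stack: [28, 8]
BINARY_OP * → 28 * 8 = 224. Stack: [224]
STORE_FAST s → s=224. Stack: []
LOAD_CONST → push 11. Stack: [11]
LOAD_FAST u → push 30. Stack: [11, 30]
BINARY_OP + → 11 + 30 = 41. Stack: [41]
STORE_FAST q → q=41. Stack: []
LOAD_CONST → push 8. Stack: [8]
LOAD_FAST c → push 16. Stack: [8, 16]
BINARY_OP * → 8 * 16 = 128. Stack: [128]
LOAD_CONST → push 6. Stack: [128, 6]
BINARY_OP - → 128 - 6 = 122. Stack: [122]
STORE_FAST n → n=122. Stack: []
LOAD_FAST_LOAD_FAST n,u → push 122,30. Stack: [122, 30]
BINARY_OP - → 122 - 30 = 92. Stack: [92]
STORE_FAST v → v=92. Stack: []
LOAD_FAST b → push 39. Stack: [39]
LOAD_CONST → push 8. Stack: [39, 8]
BINARY_OP ^ → 39 ^ 8 = 47. Stack: [47]
LOAD_CONST → push 1. Stack: [47, 1]
BINARY_OP - → 47 - 1 = 46. Stack: [46]
STORE_FAST y → y=46. Stack: []
LOAD_FAST_LOAD_FAST a,n → push 30,122. Stack: [30, 122]
BINARY_OP // → 30 // 122 = 0. Stack: [0]
STORE_FAST v → v=0. Stack: []
LOAD_FAST_LOAD_FAST y,n → push 46,122. Stack: [46, 122]
BINARY_OP + → 46 + 122 = 168. Stack: [168]
RETURN_VALUE → return 168.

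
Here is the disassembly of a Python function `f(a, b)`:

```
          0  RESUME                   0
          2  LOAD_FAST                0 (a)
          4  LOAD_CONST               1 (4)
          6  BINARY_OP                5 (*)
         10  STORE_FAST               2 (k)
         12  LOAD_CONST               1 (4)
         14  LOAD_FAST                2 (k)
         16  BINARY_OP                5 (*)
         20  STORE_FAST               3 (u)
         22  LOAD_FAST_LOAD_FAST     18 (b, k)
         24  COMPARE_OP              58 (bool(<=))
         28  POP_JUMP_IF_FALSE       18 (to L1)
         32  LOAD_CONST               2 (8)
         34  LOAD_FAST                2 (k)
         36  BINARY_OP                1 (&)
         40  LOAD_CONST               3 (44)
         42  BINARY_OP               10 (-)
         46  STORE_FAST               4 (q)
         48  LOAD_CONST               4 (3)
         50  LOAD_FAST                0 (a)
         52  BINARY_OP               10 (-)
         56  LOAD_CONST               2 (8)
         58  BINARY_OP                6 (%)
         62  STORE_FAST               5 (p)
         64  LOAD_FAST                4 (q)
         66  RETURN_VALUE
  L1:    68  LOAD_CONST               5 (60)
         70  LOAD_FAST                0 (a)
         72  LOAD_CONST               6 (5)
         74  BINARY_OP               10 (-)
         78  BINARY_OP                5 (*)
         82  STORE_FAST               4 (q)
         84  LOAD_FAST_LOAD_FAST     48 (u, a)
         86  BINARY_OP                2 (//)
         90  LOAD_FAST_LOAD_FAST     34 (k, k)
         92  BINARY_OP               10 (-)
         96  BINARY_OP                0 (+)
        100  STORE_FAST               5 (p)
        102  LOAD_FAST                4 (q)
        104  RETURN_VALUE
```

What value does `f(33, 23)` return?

LOAD_FAST a → push 33. Stack: [33]
LOAD_CONST → push 4. Stack: [33, 4]
BINARY_OP * → 33 * 4 = 132. Stack: [132]
STORE_FAST k → k=132. Stack: []
LOAD_CONST → push 4. Stack: [4]
LOAD_FAST k → push 132. Stack: [4, 132]
BINARY_OP * → 4 * 132 = 528. Stack: [528]
STORE_FAST u → u=528. Stack: []
LOAD_FAST_LOAD_FAST b,k → push 23,132. Stack: [23, 132]
COMPARE_OP bool(<=) → 23 vs 132 = True. Stack: [True]
POP_JUMP_IF_FALSE → pop True; no jump. Stack: []
LOAD_CONST → push 8. Stack: [8]
LOAD_FAST k → push 132. Stack: [8, 132]
BINARY_OP & → 8 & 132 = 0. Stack: [0]
LOAD_CONST → push 44. Stack: [0, 44]
BINARY_OP - → 0 - 44 = -44. Stack: [-44]
STORE_FAST q → q=-44. Stack: []
LOAD_CONST → push 3. Stack: [3]
LOAD_FAST a → push 33. Stack: [3, 33]
BINARY_OP - → 3 - 33 = -30. Stack: [-30]
LOAD_CONST → push 8. Stack: [-30, 8]
BINARY_OP % → -30 % 8 = 2. Stack: [2]
STORE_FAST p → p=2. Stack: []
LOAD_FAST q → push -44. Stack: [-44]
RETURN_VALUE → return -44.

-44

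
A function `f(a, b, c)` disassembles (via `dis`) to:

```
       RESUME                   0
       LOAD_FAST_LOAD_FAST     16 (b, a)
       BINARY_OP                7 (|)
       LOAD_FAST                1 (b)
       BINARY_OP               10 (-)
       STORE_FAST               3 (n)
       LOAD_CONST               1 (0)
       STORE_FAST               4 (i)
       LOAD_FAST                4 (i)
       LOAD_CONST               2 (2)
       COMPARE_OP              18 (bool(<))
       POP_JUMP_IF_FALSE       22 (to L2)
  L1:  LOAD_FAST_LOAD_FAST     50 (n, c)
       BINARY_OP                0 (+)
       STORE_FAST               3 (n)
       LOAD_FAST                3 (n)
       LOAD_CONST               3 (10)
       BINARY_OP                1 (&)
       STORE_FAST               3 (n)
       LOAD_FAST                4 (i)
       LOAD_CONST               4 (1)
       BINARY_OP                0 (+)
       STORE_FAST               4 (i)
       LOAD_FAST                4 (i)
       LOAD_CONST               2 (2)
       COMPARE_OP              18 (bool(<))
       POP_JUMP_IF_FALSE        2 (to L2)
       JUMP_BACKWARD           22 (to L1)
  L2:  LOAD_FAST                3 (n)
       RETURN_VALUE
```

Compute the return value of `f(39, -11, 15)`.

10

LOAD_FAST_LOAD_FAST b,a → push -11,39. Stack: [-11, 39]
BINARY_OP | → -11 | 39 = -9. Stack: [-9]
LOAD_FAST b → push -11. Stack: [-9, -11]
BINARY_OP - → -9 - -11 = 2. Stack: [2]
STORE_FAST n → n=2. Stack: []
LOAD_CONST → push 0. Stack: [0]
STORE_FAST i → i=0. Stack: []
LOAD_FAST i → push 0. Stack: [0]
LOAD_CONST → push 2. Stack: [0, 2]
COMPARE_OP bool(<) → 0 vs 2 = True. Stack: [True]
POP_JUMP_IF_FALSE → pop True; no jump. Stack: []
LOAD_FAST_LOAD_FAST n,c → push 2,15. Stack: [2, 15]
BINARY_OP + → 2 + 15 = 17. Stack: [17]
STORE_FAST n → n=17. Stack: []
LOAD_FAST n → push 17. Stack: [17]
LOAD_CONST → push 10. Stack: [17, 10]
BINARY_OP & → 17 & 10 = 0. Stack: [0]
STORE_FAST n → n=0. Stack: []
LOAD_FAST i → push 0. Stack: [0]
LOAD_CONST → push 1. Stack: [0, 1]
BINARY_OP + → 0 + 1 = 1. Stack: [1]
STORE_FAST i → i=1. Stack: []
LOAD_FAST i → push 1. Stack: [1]
LOAD_CONST → push 2. Stack: [1, 2]
COMPARE_OP bool(<) → 1 vs 2 = True. Stack: [True]
POP_JUMP_IF_FALSE → pop True; no jump. Stack: []
LOAD_FAST_LOAD_FAST n,c → push 0,15. Stack: [0, 15]
BINARY_OP + → 0 + 15 = 15. Stack: [15]
STORE_FAST n → n=15. Stack: []
LOAD_FAST n → push 15. Stack: [15]
LOAD_CONST → push 10. Stack: [15, 10]
BINARY_OP & → 15 & 10 = 10. Stack: [10]
STORE_FAST n → n=10. Stack: []
LOAD_FAST i → push 1. Stack: [1]
LOAD_CONST → push 1. Stack: [1, 1]
BINARY_OP + → 1 + 1 = 2. Stack: [2]
STORE_FAST i → i=2. Stack: []
LOAD_FAST i → push 2. Stack: [2]
LOAD_CONST → push 2. Stack: [2, 2]
COMPARE_OP bool(<) → 2 vs 2 = False. Stack: [False]
POP_JUMP_IF_FALSE → pop False; jump. Stack: []
LOAD_FAST n → push 10. Stack: [10]
RETURN_VALUE → return 10.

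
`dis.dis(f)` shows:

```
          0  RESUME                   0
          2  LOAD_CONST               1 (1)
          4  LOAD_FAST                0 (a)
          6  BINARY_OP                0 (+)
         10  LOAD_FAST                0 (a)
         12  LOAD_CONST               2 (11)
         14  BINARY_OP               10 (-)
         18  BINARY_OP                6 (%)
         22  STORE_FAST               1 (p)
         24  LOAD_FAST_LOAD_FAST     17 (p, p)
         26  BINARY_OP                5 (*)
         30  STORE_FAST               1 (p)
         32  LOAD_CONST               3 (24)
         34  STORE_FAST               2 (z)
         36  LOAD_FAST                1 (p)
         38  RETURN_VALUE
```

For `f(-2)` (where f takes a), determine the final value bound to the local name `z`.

LOAD_CONST → push 1. Stack: [1]
LOAD_FAST a → push -2. Stack: [1, -2]
BINARY_OP + → 1 + -2 = -1. Stack: [-1]
LOAD_FAST a → push -2. Stack: [-1, -2]
LOAD_CONST → push 11. Stack: [-1, -2, 11]
BINARY_OP - → -2 - 11 = -13. Stack: [-1, -13]
BINARY_OP % → -1 % -13 = -1. Stack: [-1]
STORE_FAST p → p=-1. Stack: []
LOAD_FAST_LOAD_FAST p,p → push -1,-1. Stack: [-1, -1]
BINARY_OP * → -1 * -1 = 1. Stack: [1]
STORE_FAST p → p=1. Stack: []
LOAD_CONST → push 24. Stack: [24]
STORE_FAST z → z=24. Stack: []
LOAD_FAST p → push 1. Stack: [1]
RETURN_VALUE → return 1.

24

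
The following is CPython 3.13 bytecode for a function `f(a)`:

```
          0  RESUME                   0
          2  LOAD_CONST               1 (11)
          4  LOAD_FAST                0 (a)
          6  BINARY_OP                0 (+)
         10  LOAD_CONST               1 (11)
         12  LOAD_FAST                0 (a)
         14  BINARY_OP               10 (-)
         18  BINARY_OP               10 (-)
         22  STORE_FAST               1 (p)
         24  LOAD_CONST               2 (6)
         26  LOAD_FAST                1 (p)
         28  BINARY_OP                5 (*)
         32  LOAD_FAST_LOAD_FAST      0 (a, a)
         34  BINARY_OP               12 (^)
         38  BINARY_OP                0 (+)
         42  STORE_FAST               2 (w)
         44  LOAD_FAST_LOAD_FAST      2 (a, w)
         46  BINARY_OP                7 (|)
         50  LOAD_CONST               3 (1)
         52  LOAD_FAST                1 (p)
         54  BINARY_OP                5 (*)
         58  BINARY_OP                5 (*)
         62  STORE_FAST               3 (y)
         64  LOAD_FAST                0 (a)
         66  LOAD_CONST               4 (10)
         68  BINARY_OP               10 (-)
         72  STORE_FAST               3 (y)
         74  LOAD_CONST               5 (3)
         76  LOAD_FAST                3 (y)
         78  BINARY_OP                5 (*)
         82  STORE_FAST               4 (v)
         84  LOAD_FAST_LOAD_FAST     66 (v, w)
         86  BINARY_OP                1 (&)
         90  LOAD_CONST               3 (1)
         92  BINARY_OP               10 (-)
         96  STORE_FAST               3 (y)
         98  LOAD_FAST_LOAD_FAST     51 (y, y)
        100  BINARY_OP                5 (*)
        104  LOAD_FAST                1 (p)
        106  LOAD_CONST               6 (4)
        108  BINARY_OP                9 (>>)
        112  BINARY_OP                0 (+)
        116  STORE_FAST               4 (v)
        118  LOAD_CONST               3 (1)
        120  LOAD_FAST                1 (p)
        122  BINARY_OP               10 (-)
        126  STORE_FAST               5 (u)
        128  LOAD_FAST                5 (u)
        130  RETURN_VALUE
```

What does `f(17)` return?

LOAD_CONST → push 11. Stack: [11]
LOAD_FAST a → push 17. Stack: [11, 17]
BINARY_OP + → 11 + 17 = 28. Stack: [28]
LOAD_CONST → push 11. Stack: [28, 11]
LOAD_FAST a → push 17. Stack: [28, 11, 17]
BINARY_OP - → 11 - 17 = -6. Stack: [28, -6]
BINARY_OP - → 28 - -6 = 34. Stack: [34]
STORE_FAST p → p=34. Stack: []
LOAD_CONST → push 6. Stack: [6]
LOAD_FAST p → push 34. Stack: [6, 34]
BINARY_OP * → 6 * 34 = 204. Stack: [204]
LOAD_FAST_LOAD_FAST a,a → push 17,17. Stack: [204, 17, 17]
BINARY_OP ^ → 17 ^ 17 = 0. Stack: [204, 0]
BINARY_OP + → 204 + 0 = 204. Stack: [204]
STORE_FAST w → w=204. Stack: []
LOAD_FAST_LOAD_FAST a,w → push 17,204. Stack: [17, 204]
BINARY_OP | → 17 | 204 = 221. Stack: [221]
LOAD_CONST → push 1. Stack: [221, 1]
LOAD_FAST p → push 34. Stack: [221, 1, 34]
BINARY_OP * → 1 * 34 = 34. Stack: [221, 34]
BINARY_OP * → 221 * 34 = 7514. Stack: [7514]
STORE_FAST y → y=7514. Stack: []
LOAD_FAST a → push 17. Stack: [17]
LOAD_CONST → push 10. Stack: [17, 10]
BINARY_OP - → 17 - 10 = 7. Stack: [7]
STORE_FAST y → y=7. Stack: []
LOAD_CONST → push 3. Stack: [3]
LOAD_FAST y → push 7. Stack: [3, 7]
BINARY_OP * → 3 * 7 = 21. Stack: [21]
STORE_FAST v → v=21. Stack: []
LOAD_FAST_LOAD_FAST v,w → push 21,204. Stack: [21, 204]
BINARY_OP & → 21 & 204 = 4. Stack: [4]
LOAD_CONST → push 1. Stack: [4, 1]
BINARY_OP - → 4 - 1 = 3. Stack: [3]
STORE_FAST y → y=3. Stack: []
LOAD_FAST_LOAD_FAST y,y → push 3,3. Stack: [3, 3]
BINARY_OP * → 3 * 3 = 9. Stack: [9]
LOAD_FAST p → push 34. Stack: [9, 34]
LOAD_CONST → push 4. Stack: [9, 34, 4]
BINARY_OP >> → 34 >> 4 = 2. Stack: [9, 2]
BINARY_OP + → 9 + 2 = 11. Stack: [11]
STORE_FAST v → v=11. Stack: []
LOAD_CONST → push 1. Stack: [1]
LOAD_FAST p → push 34. Stack: [1, 34]
BINARY_OP - → 1 - 34 = -33. Stack: [-33]
STORE_FAST u → u=-33. Stack: []
LOAD_FAST u → push -33. Stack: [-33]
RETURN_VALUE → return -33.

-33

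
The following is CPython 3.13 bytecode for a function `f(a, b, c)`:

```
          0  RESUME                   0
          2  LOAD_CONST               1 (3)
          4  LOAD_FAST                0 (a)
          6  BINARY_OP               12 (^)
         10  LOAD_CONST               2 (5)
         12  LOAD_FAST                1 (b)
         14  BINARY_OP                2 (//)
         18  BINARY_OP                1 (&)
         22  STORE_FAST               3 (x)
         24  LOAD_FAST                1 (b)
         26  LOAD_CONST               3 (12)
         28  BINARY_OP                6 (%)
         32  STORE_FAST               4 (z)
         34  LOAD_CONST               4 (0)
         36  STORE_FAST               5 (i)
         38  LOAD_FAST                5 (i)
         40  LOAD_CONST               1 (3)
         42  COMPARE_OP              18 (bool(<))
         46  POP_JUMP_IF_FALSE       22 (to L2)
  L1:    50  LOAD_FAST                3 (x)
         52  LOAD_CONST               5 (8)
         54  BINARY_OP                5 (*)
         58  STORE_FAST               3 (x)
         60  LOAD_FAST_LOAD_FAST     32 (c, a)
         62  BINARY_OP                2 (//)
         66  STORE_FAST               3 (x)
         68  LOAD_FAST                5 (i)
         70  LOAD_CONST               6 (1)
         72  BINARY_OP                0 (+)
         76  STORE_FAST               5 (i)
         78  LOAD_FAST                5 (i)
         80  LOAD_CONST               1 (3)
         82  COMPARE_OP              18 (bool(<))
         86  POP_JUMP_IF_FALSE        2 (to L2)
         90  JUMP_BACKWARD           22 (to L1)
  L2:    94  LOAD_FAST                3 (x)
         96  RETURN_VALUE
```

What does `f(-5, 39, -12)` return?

2

LOAD_CONST → push 3. Stack: [3]
LOAD_FAST a → push -5. Stack: [3, -5]
BINARY_OP ^ → 3 ^ -5 = -8. Stack: [-8]
LOAD_CONST → push 5. Stack: [-8, 5]
LOAD_FAST b → push 39. Stack: [-8, 5, 39]
BINARY_OP // → 5 // 39 = 0. Stack: [-8, 0]
BINARY_OP & → -8 & 0 = 0. Stack: [0]
STORE_FAST x → x=0. Stack: []
LOAD_FAST b → push 39. Stack: [39]
LOAD_CONST → push 12. Stack: [39, 12]
BINARY_OP % → 39 % 12 = 3. Stack: [3]
STORE_FAST z → z=3. Stack: []
LOAD_CONST → push 0. Stack: [0]
STORE_FAST i → i=0. Stack: []
LOAD_FAST i → push 0. Stack: [0]
LOAD_CONST → push 3. Stack: [0, 3]
COMPARE_OP bool(<) → 0 vs 3 = True. Stack: [True]
POP_JUMP_IF_FALSE → pop True; no jump. Stack: []
LOAD_FAST x → push 0. Stack: [0]
LOAD_CONST → push 8. Stack: [0, 8]
BINARY_OP * → 0 * 8 = 0. Stack: [0]
STORE_FAST x → x=0. Stack: []
LOAD_FAST_LOAD_FAST c,a → push -12,-5. Stack: [-12, -5]
BINARY_OP // → -12 // -5 = 2. Stack: [2]
STORE_FAST x → x=2. Stack: []
LOAD_FAST i → push 0. Stack: [0]
LOAD_CONST → push 1. Stack: [0, 1]
BINARY_OP + → 0 + 1 = 1. Stack: [1]
STORE_FAST i → i=1. Stack: []
LOAD_FAST i → push 1. Stack: [1]
LOAD_CONST → push 3. Stack: [1, 3]
COMPARE_OP bool(<) → 1 vs 3 = True. Stack: [True]
POP_JUMP_IF_FALSE → pop True; no jump. Stack: []
LOAD_FAST x → push 2. Stack: [2]
LOAD_CONST → push 8. Stack: [2, 8]
BINARY_OP * → 2 * 8 = 16. Stack: [16]
STORE_FAST x → x=16. Stack: []
LOAD_FAST_LOAD_FAST c,a → push -12,-5. Stack: [-12, -5]
BINARY_OP // → -12 // -5 = 2. Stack: [2]
STORE_FAST x → x=2. Stack: []
LOAD_FAST i → push 1. Stack: [1]
LOAD_CONST → push 1. Stack: [1, 1]
BINARY_OP + → 1 + 1 = 2. Stack: [2]
STORE_FAST i → i=2. Stack: []
LOAD_FAST i → push 2. Stack: [2]
LOAD_CONST → push 3. Stack: [2, 3]
COMPARE_OP bool(<) → 2 vs 3 = True. Stack: [True]
POP_JUMP_IF_FALSE → pop True; no jump. Stack: []
LOAD_FAST x → push 2. Stack: [2]
LOAD_CONST → push 8. Stack: [2, 8]
BINARY_OP * → 2 * 8 = 16. Stack: [16]
STORE_FAST x → x=16. Stack: []
LOAD_FAST_LOAD_FAST c,a → push -12,-5. Stack: [-12, -5]
BINARY_OP // → -12 // -5 = 2. Stack: [2]
STORE_FAST x → x=2. Stack: []
LOAD_FAST i → push 2. Stack: [2]
LOAD_CONST → push 1. Stack: [2, 1]
BINARY_OP + → 2 + 1 = 3. Stack: [3]
STORE_FAST i → i=3. Stack: []
LOAD_FAST i → push 3. Stack: [3]
LOAD_CONST → push 3. Stack: [3, 3]
COMPARE_OP bool(<) → 3 vs 3 = False. Stack: [False]
POP_JUMP_IF_FALSE → pop False; jump. Stack: []
LOAD_FAST x → push 2. Stack: [2]
RETURN_VALUE → return 2.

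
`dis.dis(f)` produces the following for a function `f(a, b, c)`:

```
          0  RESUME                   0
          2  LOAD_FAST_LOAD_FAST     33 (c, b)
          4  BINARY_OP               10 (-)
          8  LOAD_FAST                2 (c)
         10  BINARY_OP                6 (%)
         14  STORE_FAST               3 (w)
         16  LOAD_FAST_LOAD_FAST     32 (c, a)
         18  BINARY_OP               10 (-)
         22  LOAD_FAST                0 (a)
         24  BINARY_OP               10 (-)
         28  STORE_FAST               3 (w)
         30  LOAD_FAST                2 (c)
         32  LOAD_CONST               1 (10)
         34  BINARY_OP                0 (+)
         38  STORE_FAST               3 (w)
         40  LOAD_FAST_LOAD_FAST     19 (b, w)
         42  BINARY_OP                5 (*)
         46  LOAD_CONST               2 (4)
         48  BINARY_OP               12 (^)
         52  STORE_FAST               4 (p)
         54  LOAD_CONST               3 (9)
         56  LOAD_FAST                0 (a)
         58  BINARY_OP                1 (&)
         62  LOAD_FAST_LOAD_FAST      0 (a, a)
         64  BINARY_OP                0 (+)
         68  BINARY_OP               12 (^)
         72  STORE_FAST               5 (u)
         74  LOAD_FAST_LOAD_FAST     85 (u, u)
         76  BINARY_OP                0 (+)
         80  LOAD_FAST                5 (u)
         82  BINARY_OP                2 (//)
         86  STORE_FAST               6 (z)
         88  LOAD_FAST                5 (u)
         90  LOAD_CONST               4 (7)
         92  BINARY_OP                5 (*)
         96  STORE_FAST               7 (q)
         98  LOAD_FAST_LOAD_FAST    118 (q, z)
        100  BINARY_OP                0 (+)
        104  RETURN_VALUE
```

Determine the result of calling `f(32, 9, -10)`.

450

LOAD_FAST_LOAD_FAST c,b → push -10,9. Stack: [-10, 9]
BINARY_OP - → -10 - 9 = -19. Stack: [-19]
LOAD_FAST c → push -10. Stack: [-19, -10]
BINARY_OP % → -19 % -10 = -9. Stack: [-9]
STORE_FAST w → w=-9. Stack: []
LOAD_FAST_LOAD_FAST c,a → push -10,32. Stack: [-10, 32]
BINARY_OP - → -10 - 32 = -42. Stack: [-42]
LOAD_FAST a → push 32. Stack: [-42, 32]
BINARY_OP - → -42 - 32 = -74. Stack: [-74]
STORE_FAST w → w=-74. Stack: []
LOAD_FAST c → push -10. Stack: [-10]
LOAD_CONST → push 10. Stack: [-10, 10]
BINARY_OP + → -10 + 10 = 0. Stack: [0]
STORE_FAST w → w=0. Stack: []
LOAD_FAST_LOAD_FAST b,w → push 9,0. Stack: [9, 0]
BINARY_OP * → 9 * 0 = 0. Stack: [0]
LOAD_CONST → push 4. Stack: [0, 4]
BINARY_OP ^ → 0 ^ 4 = 4. Stack: [4]
STORE_FAST p → p=4. Stack: []
LOAD_CONST → push 9. Stack: [9]
LOAD_FAST a → push 32. Stack: [9, 32]
BINARY_OP & → 9 & 32 = 0. Stack: [0]
LOAD_FAST_LOAD_FAST a,a → push 32,32. Stack: [0, 32, 32]
BINARY_OP + → 32 + 32 = 64. Stack: [0, 64]
BINARY_OP ^ → 0 ^ 64 = 64. Stack: [64]
STORE_FAST u → u=64. Stack: []
LOAD_FAST_LOAD_FAST u,u → push 64,64. Stack: [64, 64]
BINARY_OP + → 64 + 64 = 128. Stack: [128]
LOAD_FAST u → push 64. Stack: [128, 64]
BINARY_OP // → 128 // 64 = 2. Stack: [2]
STORE_FAST z → z=2. Stack: []
LOAD_FAST u → push 64. Stack: [64]
LOAD_CONST → push 7. Stack: [64, 7]
BINARY_OP * → 64 * 7 = 448. Stack: [448]
STORE_FAST q → q=448. Stack: []
LOAD_FAST_LOAD_FAST q,z → push 448,2. Stack: [448, 2]
BINARY_OP + → 448 + 2 = 450. Stack: [450]
RETURN_VALUE → return 450.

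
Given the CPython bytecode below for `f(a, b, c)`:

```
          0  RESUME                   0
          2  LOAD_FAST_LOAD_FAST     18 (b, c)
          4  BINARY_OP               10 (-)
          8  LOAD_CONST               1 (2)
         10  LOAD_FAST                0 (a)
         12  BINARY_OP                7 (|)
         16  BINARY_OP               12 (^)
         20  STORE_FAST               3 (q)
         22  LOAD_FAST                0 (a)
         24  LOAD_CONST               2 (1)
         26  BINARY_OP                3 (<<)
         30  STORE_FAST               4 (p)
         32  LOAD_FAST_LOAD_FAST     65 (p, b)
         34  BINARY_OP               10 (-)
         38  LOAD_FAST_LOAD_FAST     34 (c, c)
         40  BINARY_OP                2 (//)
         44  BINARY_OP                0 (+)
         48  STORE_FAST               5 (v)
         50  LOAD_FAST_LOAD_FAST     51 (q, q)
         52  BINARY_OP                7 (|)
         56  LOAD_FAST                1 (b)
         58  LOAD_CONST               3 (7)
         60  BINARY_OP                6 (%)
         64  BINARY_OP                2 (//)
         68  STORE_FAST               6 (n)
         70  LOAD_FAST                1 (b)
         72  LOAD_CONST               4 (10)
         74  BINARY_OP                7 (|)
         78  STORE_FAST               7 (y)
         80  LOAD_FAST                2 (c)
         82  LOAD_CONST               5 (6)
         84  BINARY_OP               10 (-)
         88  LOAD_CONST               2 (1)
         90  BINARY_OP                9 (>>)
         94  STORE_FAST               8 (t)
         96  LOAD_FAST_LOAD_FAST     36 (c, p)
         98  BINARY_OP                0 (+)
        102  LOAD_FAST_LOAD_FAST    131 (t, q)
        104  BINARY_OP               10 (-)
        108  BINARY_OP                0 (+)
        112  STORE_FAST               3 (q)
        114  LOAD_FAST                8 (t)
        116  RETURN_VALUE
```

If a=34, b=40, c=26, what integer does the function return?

10

LOAD_FAST_LOAD_FAST b,c → push 40,26. Stack: [40, 26]
BINARY_OP - → 40 - 26 = 14. Stack: [14]
LOAD_CONST → push 2. Stack: [14, 2]
LOAD_FAST a → push 34. Stack: [14, 2, 34]
BINARY_OP | → 2 | 34 = 34. Stack: [14, 34]
BINARY_OP ^ → 14 ^ 34 = 44. Stack: [44]
STORE_FAST q → q=44. Stack: []
LOAD_FAST a → push 34. Stack: [34]
LOAD_CONST → push 1. Stack: [34, 1]
BINARY_OP << → 34 << 1 = 68. Stack: [68]
STORE_FAST p → p=68. Stack: []
LOAD_FAST_LOAD_FAST p,b → push 68,40. Stack: [68, 40]
BINARY_OP - → 68 - 40 = 28. Stack: [28]
LOAD_FAST_LOAD_FAST c,c → push 26,26. Stack: [28, 26, 26]
BINARY_OP // → 26 // 26 = 1. Stack: [28, 1]
BINARY_OP + → 28 + 1 = 29. Stack: [29]
STORE_FAST v → v=29. Stack: []
LOAD_FAST_LOAD_FAST q,q → push 44,44. Stack: [44, 44]
BINARY_OP | → 44 | 44 = 44. Stack: [44]
LOAD_FAST b → push 40. Stack: [44, 40]
LOAD_CONST → push 7. Stack: [44, 40, 7]
BINARY_OP % → 40 % 7 = 5. Stack: [44, 5]
BINARY_OP // → 44 // 5 = 8. Stack: [8]
STORE_FAST n → n=8. Stack: []
LOAD_FAST b → push 40. Stack: [40]
LOAD_CONST → push 10. Stack: [40, 10]
BINARY_OP | → 40 | 10 = 42. Stack: [42]
STORE_FAST y → y=42. Stack: []
LOAD_FAST c → push 26. Stack: [26]
LOAD_CONST → push 6. Stack: [26, 6]
BINARY_OP - → 26 - 6 = 20. Stack: [20]
LOAD_CONST → push 1. Stack: [20, 1]
BINARY_OP >> → 20 >> 1 = 10. Stack: [10]
STORE_FAST t → t=10. Stack: []
LOAD_FAST_LOAD_FAST c,p → push 26,68. Stack: [26, 68]
BINARY_OP + → 26 + 68 = 94. Stack: [94]
LOAD_FAST_LOAD_FAST t,q → push 10,44. Stack: [94, 10, 44]
BINARY_OP - → 10 - 44 = -34. Stack: [94, -34]
BINARY_OP + → 94 + -34 = 60. Stack: [60]
STORE_FAST q → q=60. Stack: []
LOAD_FAST t → push 10. Stack: [10]
RETURN_VALUE → return 10.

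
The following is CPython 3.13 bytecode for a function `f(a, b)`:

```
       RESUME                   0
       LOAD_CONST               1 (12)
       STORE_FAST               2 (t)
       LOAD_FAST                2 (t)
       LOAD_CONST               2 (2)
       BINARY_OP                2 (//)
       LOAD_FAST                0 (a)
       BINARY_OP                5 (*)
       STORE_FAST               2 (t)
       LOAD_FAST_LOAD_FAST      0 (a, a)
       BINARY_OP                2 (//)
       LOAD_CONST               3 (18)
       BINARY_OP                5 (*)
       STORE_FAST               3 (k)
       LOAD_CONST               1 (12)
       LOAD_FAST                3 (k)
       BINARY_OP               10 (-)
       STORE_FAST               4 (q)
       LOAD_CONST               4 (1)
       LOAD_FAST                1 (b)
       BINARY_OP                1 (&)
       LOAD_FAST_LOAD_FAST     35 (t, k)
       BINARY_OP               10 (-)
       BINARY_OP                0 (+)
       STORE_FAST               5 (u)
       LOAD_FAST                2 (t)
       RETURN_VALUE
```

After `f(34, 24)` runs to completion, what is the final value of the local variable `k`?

18

LOAD_CONST → push 12. Stack: [12]
STORE_FAST t → t=12. Stack: []
LOAD_FAST t → push 12. Stack: [12]
LOAD_CONST → push 2. Stack: [12, 2]
BINARY_OP // → 12 // 2 = 6. Stack: [6]
LOAD_FAST a → push 34. Stack: [6, 34]
BINARY_OP * → 6 * 34 = 204. Stack: [204]
STORE_FAST t → t=204. Stack: []
LOAD_FAST_LOAD_FAST a,a → push 34,34. Stack: [34, 34]
BINARY_OP // → 34 // 34 = 1. Stack: [1]
LOAD_CONST → push 18. Stack: [1, 18]
BINARY_OP * → 1 * 18 = 18. Stack: [18]
STORE_FAST k → k=18. Stack: []
LOAD_CONST → push 12. Stack: [12]
LOAD_FAST k → push 18. Stack: [12, 18]
BINARY_OP - → 12 - 18 = -6. Stack: [-6]
STORE_FAST q → q=-6. Stack: []
LOAD_CONST → push 1. Stack: [1]
LOAD_FAST b → push 24. Stack: [1, 24]
BINARY_OP & → 1 & 24 = 0. Stack: [0]
LOAD_FAST_LOAD_FAST t,k → push 204,18. Stack: [0, 204, 18]
BINARY_OP - → 204 - 18 = 186. Stack: [0, 186]
BINARY_OP + → 0 + 186 = 186. Stack: [186]
STORE_FAST u → u=186. Stack: []
LOAD_FAST t → push 204. Stack: [204]
RETURN_VALUE → return 204.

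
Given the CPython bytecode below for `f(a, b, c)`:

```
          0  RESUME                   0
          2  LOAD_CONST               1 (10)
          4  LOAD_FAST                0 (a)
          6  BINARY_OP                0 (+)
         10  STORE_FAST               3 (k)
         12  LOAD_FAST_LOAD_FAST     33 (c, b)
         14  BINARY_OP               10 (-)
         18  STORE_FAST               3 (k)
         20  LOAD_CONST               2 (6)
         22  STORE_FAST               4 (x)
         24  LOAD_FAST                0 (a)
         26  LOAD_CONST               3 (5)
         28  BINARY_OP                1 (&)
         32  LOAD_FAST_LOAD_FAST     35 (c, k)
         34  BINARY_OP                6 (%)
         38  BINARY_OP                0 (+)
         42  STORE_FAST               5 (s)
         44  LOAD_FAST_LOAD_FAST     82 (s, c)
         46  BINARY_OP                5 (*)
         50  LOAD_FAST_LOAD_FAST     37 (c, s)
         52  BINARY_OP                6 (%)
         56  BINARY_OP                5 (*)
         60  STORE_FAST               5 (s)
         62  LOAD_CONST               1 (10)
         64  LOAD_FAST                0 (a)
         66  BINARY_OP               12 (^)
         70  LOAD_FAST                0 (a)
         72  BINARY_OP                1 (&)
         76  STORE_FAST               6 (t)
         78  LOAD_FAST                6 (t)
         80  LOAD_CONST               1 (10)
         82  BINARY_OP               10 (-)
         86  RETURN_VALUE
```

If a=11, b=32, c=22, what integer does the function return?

LOAD_CONST → push 10. Stack: [10]
LOAD_FAST a → push 11. Stack: [10, 11]
BINARY_OP + → 10 + 11 = 21. Stack: [21]
STORE_FAST k → k=21. Stack: []
LOAD_FAST_LOAD_FAST c,b → push 22,32. Stack: [22, 32]
BINARY_OP - → 22 - 32 = -10. Stack: [-10]
STORE_FAST k → k=-10. Stack: []
LOAD_CONST → push 6. Stack: [6]
STORE_FAST x → x=6. Stack: []
LOAD_FAST a → push 11. Stack: [11]
LOAD_CONST → push 5. Stack: [11, 5]
BINARY_OP & → 11 & 5 = 1. Stack: [1]
LOAD_FAST_LOAD_FAST c,k → push 22,-10. Stack: [1, 22, -10]
BINARY_OP % → 22 % -10 = -8. Stack: [1, -8]
BINARY_OP + → 1 + -8 = -7. Stack: [-7]
STORE_FAST s → s=-7. Stack: []
LOAD_FAST_LOAD_FAST s,c → push -7,22. Stack: [-7, 22]
BINARY_OP * → -7 * 22 = -154. Stack: [-154]
LOAD_FAST_LOAD_FAST c,s → push 22,-7. Stack: [-154, 22, -7]
BINARY_OP % → 22 % -7 = -6. Stack: [-154, -6]
BINARY_OP * → -154 * -6 = 924. Stack: [924]
STORE_FAST s → s=924. Stack: []
LOAD_CONST → push 10. Stack: [10]
LOAD_FAST a → push 11. Stack: [10, 11]
BINARY_OP ^ → 10 ^ 11 = 1. Stack: [1]
LOAD_FAST a → push 11. Stack: [1, 11]
BINARY_OP & → 1 & 11 = 1. Stack: [1]
STORE_FAST t → t=1. Stack: []
LOAD_FAST t → push 1. Stack: [1]
LOAD_CONST → push 10. Stack: [1, 10]
BINARY_OP - → 1 - 10 = -9. Stack: [-9]
RETURN_VALUE → return -9.

-9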